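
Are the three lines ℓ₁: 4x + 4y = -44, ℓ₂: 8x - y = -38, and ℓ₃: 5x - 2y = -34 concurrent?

No

Lines aᵢx + bᵢy = cᵢ with pairwise distinct directions are concurrent exactly when det[aᵢ bᵢ cᵢ] = 0.
Here the determinant is 644.
Nonzero, so no common point exists.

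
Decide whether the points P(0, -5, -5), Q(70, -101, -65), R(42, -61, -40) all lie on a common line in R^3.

No

PQ = (70, -96, -60), PR = (42, -56, -35).
PQ × PR = (0, -70, 112).
The cross product is nonzero, so the points do not lie on one line.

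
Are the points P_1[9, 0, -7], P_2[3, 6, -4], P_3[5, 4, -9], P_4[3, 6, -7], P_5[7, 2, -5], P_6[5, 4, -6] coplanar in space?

Yes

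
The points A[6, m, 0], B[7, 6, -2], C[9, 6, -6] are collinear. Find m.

Direction BC = (2, 0, -4). From the x-coordinate of A, the parameter along the line is τ = (6 − 7)/2 = -1/2.
Then m = 6 + (-1/2)·(0) = 6.

6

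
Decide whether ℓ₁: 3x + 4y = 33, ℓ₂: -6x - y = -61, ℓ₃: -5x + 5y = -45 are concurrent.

Intersecting ℓ₁ and ℓ₂: solving the 2×2 system gives (x, y) = (211/21, 5/7).
Substitute into ℓ₃: (-5)(211/21) + (5)(5/7) = -140/3.
But ℓ₃ requires -45 ≠ -140/3, so the three lines have no common point.

No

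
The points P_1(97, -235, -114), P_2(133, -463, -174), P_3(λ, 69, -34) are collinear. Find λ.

Direction P_1P_2 = (36, -228, -60). From the y-coordinate of P_3, the parameter along the line is τ = (69 − (-235))/(-228) = -4/3.
Then λ = 97 + (-4/3)·(36) = 49.

49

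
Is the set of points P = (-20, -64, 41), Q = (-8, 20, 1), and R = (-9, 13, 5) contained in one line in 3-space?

No

PQ = (12, 84, -40), PR = (11, 77, -36).
PQ × PR = (56, -8, 0).
The cross product is nonzero, so the points do not lie on one line.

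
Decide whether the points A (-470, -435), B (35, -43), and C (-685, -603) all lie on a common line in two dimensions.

No

AB = (505, 392), AC = (-215, -168).
If collinear, AC would be a scalar multiple of AB. But (505)·(-168) ≠ (392)·(-215) (difference -560), so they are not parallel; the points are not collinear.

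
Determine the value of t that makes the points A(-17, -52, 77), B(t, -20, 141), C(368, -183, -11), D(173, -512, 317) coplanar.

The points are coplanar iff AB · (AC × AD) = 0.
Expanding, this is linear in t: (-71920)t + (-14455920) = 0.
So t = -201.

-201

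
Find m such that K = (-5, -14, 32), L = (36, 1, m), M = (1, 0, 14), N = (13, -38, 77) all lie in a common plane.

30

Coplanarity ⇔ det[KL; KM; KN] = 0.
Expanding, this is linear in m: (-396)m + (11880) = 0.
So m = 30.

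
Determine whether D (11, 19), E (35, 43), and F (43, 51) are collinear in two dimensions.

Yes

DE = (24, 24), DF = (32, 32).
Twice the signed area of △DEF is (24)(32) − (24)(32) = 0.
The triangle is degenerate (zero area), so the points are collinear.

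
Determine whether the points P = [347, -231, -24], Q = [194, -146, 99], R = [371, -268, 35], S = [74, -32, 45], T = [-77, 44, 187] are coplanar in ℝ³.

No

The plane through P, Q, R has normal n = PQ × PR = (9566, 11979, 3621) and equation n·X = 465349.
Checking the remaining points: n·S = 487501, n·T = 467621.
Since n·S = 487501 ≠ 465349, S is off the plane and the points are not all coplanar.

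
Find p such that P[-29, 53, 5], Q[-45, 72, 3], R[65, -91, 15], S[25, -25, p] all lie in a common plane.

Normal to plane PQR: n = (-98, -28, 518); plane equation n·X = 3948.
Requiring n·S = 3948: (518)p + (-1750) = 3948.
So p = 11.

11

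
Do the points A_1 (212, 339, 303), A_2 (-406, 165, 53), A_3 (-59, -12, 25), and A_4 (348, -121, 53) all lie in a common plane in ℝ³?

No

With A_1 as base: A_1A_2 = (-618, -174, -250), A_1A_3 = (-271, -351, -278), A_1A_4 = (136, -460, -250).
A_1A_3 × A_1A_4 = (-40130, -105558, 172396).
A_1A_2 · (A_1A_3 × A_1A_4) = 68432.
Since 68432 ≠ 0, the four points are not coplanar.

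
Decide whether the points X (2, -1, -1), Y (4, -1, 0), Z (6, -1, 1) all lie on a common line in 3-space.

Yes

XY = (2, 0, 1), XZ = (4, 0, 2).
XY × XZ = (0, 0, 0).
The cross product vanishes, so the three points are collinear.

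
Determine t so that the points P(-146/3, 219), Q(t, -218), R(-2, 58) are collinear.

78

The three points are collinear iff det[PQ; PR] = 0.
This determinant is linear in t: (-161)t + (12558) = 0, so t = 78.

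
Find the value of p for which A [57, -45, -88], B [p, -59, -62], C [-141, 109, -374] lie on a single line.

Collinearity requires AB × AC = 0; each component is linear in p.
The y-component gives (286)p + (-21450) = 0, so p = 75.
The remaining components then also vanish.

75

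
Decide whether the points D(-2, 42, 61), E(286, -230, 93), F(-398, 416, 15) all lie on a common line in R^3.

DE = (288, -272, 32), DF = (-396, 374, -46).
DE × DF = (544, 576, 0).
The cross product is nonzero, so the points do not lie on one line.

No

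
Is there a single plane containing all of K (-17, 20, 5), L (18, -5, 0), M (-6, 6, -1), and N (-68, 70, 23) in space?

No

The four points are coplanar iff the 3×3 determinant with rows KL, KM, KN is zero.
Rows: (35, -25, -5), (11, -14, -6), (-51, 50, 18).
Expanding along the first row: (35)(48) − (-25)(-108) + (-5)(-164) = -200.
Nonzero ⇒ not coplanar.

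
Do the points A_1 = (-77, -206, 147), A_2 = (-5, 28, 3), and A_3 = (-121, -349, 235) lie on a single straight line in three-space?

Yes

A_1A_2 = (72, 234, -144), A_1A_3 = (-44, -143, 88).
Each component of A_1A_3 is -11/18 times the corresponding component of A_1A_2, so A_1A_3 = -11/18·A_1A_2 and the points are collinear.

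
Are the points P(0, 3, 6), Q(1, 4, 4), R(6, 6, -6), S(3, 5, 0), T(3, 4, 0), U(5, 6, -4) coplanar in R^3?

Yes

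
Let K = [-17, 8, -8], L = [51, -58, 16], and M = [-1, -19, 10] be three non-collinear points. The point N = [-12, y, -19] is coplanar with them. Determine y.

Coplanarity requires KL · (KM × KN) = 0.
KL = (68, -66, 24), KM = (16, -27, 18); the triple product is linear in y with coefficient -840 and constant term 12600.
Setting it to zero: y = 15.

15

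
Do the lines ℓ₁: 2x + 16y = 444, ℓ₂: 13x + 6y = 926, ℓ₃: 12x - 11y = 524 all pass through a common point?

Yes

The three lines meet at one point iff the augmented coefficient matrix [aᵢ bᵢ cᵢ] has rank < 3, i.e. its determinant vanishes.
Here the determinant is 0.
It vanishes, so the lines are concurrent at (62, 20).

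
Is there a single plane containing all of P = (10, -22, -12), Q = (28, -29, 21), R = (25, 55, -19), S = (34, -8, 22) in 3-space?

The four points are coplanar iff the 3×3 determinant with rows PQ, PR, PS is zero.
Rows: (18, -7, 33), (15, 77, -7), (24, 14, 34).
Expanding along the first row: (18)(2716) − (-7)(678) + (33)(-1638) = -420.
Nonzero ⇒ not coplanar.

No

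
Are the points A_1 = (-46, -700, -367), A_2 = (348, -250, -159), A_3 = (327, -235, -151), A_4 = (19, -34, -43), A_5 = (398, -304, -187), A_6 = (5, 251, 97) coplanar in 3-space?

No

The plane through A_1, A_2, A_3 has normal n = A_1A_2 × A_1A_3 = (480, -7520, 15360) and equation n·P = -395200.
Checking the remaining points: n·A_4 = -395680, n·A_5 = -395200, n·A_6 = -395200.
Since n·A_4 = -395680 ≠ -395200, A_4 is off the plane and the points are not all coplanar.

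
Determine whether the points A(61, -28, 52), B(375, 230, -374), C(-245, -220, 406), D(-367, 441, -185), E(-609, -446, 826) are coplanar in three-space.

No

The plane through A, B, C has normal n = AB × AC = (9540, 19200, 18660) and equation n·P = 1014660.
Checking the remaining points: n·D = 1513920, n·E = 1040100.
Since n·D = 1513920 ≠ 1014660, D is off the plane and the points are not all coplanar.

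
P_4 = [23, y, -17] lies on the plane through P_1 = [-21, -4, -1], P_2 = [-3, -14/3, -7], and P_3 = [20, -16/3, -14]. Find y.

A normal to the plane is n = P_1P_2 × P_1P_3 = (2/3, -12, 10/3).
P_4 lies in the plane iff n · P_1P_4 = 0.
This gives (-12)y + (-72) = 0, so y = -6.

-6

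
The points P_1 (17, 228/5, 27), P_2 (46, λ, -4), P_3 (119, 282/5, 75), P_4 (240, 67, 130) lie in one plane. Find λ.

The points are coplanar iff P_1P_2 · (P_1P_3 × P_1P_4) = 0.
Expanding, this is linear in λ: (198)λ + (2178/5) = 0.
So λ = -11/5.

-11/5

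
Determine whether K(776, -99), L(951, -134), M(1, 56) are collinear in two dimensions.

KL = (175, -35), KM = (-775, 155).
Checking proportionality: KM = -31/7·KL, so the vectors are parallel and the points are collinear.

Yes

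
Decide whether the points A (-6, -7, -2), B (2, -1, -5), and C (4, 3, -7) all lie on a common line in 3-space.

No

AB = (8, 6, -3), AC = (10, 10, -5).
Comparing components 3 and 1: (-3)(10) − (8)(-5) = 10 ≠ 0, so AB and AC are not parallel and the points are not collinear.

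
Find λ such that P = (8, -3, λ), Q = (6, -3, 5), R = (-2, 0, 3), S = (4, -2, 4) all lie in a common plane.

The points are coplanar iff PQ · (PR × PS) = 0.
Expanding, this is linear in λ: (2)λ + (-8) = 0.
So λ = 4.

4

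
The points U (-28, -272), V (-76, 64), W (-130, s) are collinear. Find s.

The three points are collinear iff det[UV; UW] = 0.
This determinant is linear in s: (-48)s + (21216) = 0, so s = 442.

442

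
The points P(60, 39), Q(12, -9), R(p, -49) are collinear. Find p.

-28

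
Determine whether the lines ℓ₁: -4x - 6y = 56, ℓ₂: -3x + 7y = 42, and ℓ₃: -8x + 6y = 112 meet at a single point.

Lines aᵢx + bᵢy = cᵢ with pairwise distinct directions are concurrent exactly when det[aᵢ bᵢ cᵢ] = 0.
Here the determinant is 0.
It vanishes, so the lines are concurrent at (-14, 0).

Yes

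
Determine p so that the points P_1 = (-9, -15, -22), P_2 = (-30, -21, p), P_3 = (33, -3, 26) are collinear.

Direction P_1P_3 = (42, 12, 48). From the x-coordinate of P_2, the parameter along the line is τ = (-30 − (-9))/42 = -1/2.
Then p = (-22) + (-1/2)·(48) = -46.

-46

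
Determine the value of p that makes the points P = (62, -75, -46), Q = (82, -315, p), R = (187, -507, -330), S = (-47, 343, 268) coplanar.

Coplanarity ⇔ det[PQ; PR; PS] = 0.
Expanding, this is linear in p: (5162)p + (1889292) = 0.
So p = -366.

-366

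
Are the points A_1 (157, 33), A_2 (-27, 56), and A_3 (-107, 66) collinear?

A_1A_2 = (-184, 23), A_1A_3 = (-264, 33).
det[A_1A_2; A_1A_3] = (-184)(33) − (23)(-264) = 0.
The determinant is zero, so the points are collinear.

Yes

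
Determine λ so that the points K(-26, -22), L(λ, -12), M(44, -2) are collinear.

9

Collinearity: (L − K) must be parallel to (M − K) = (70, 20).
Cross-multiplying the components: (λ − (-26))·(20) = (10)·(70).
Solving gives λ = 9.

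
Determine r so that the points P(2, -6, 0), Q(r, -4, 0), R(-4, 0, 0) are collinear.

0

Direction PR = (-6, 6, 0). From the y-coordinate of Q, the parameter along the line is τ = (-4 − (-6))/6 = 1/3.
Then r = 2 + 1/3·(-6) = 0.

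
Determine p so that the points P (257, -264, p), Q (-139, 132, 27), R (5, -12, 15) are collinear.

-6

Direction QR = (144, -144, -12). From the x-coordinate of P, the parameter along the line is τ = (257 − (-139))/144 = 11/4.
Then p = 27 + 11/4·(-12) = -6.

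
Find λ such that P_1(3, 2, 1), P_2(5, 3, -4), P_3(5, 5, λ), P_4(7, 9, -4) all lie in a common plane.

Coplanarity ⇔ det[P_1P_2; P_1P_3; P_1P_4] = 0.
Expanding, this is linear in λ: (-10)λ + (-20) = 0.
So λ = -2.

-2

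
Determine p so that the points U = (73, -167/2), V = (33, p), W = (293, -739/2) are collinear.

-63/2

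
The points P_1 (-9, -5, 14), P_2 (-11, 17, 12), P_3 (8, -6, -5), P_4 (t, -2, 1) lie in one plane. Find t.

2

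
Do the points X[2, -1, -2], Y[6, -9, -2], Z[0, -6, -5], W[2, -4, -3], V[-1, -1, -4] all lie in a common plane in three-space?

Yes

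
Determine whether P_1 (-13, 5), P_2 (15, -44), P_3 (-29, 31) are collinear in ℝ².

No

P_1P_2 = (28, -49), P_1P_3 = (-16, 26).
Twice the signed area of △P_1P_2P_3 is (28)(26) − (-49)(-16) = -56.
The area is nonzero, so the three points are not collinear.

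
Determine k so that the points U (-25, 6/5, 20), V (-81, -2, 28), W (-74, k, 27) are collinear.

Collinearity requires UV × UW = 0; each component is linear in k.
The x-component gives (-8)k + (-64/5) = 0, so k = -8/5.
The remaining components then also vanish.

-8/5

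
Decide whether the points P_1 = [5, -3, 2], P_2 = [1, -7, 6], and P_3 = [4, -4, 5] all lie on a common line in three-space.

P_1P_2 = (-4, -4, 4), P_1P_3 = (-1, -1, 3).
P_1P_2 × P_1P_3 = (-8, 8, 0).
The cross product is nonzero, so the points do not lie on one line.

No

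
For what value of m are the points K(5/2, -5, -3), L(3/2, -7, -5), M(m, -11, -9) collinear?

-1/2

Collinearity requires KL × KM = 0; each component is linear in m.
The y-component gives (-2)m + (-1) = 0, so m = -1/2.
The remaining components then also vanish.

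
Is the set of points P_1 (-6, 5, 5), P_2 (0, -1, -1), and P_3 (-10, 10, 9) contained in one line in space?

No

P_1P_2 = (6, -6, -6), P_1P_3 = (-4, 5, 4).
Comparing components 2 and 3: (-6)(4) − (-6)(5) = 6 ≠ 0, so P_1P_2 and P_1P_3 are not parallel and the points are not collinear.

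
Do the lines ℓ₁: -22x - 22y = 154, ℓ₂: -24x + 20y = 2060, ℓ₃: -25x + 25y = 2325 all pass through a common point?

Lines aᵢx + bᵢy = cᵢ with pairwise distinct directions are concurrent exactly when det[aᵢ bᵢ cᵢ] = 0.
Here the determinant is 0.
It vanishes, so the lines are concurrent at (-50, 43).

Yes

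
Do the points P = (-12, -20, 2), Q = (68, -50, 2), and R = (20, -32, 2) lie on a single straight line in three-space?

PQ = (80, -30, 0), PR = (32, -12, 0).
Each component of PR is 2/5 times the corresponding component of PQ, so PR = 2/5·PQ and the points are collinear.

Yes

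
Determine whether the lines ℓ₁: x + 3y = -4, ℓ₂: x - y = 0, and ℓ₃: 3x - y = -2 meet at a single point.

Yes

Lines aᵢx + bᵢy = cᵢ with pairwise distinct directions are concurrent exactly when det[aᵢ bᵢ cᵢ] = 0.
Here the determinant is 0.
It vanishes, so the lines are concurrent at (-1, -1).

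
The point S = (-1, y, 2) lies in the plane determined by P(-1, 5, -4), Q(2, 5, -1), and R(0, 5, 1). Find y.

5

A normal to the plane is n = PQ × PR = (0, -12, 0).
S lies in the plane iff n · PS = 0.
This gives (-12)y + (60) = 0, so y = 5.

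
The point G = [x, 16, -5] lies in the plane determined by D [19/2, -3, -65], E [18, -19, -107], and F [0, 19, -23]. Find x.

-2

A normal to the plane is n = DE × DF = (252, 42, 35).
G lies in the plane iff n · DG = 0.
This gives (252)x + (504) = 0, so x = -2.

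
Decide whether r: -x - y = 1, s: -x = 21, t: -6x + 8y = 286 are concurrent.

Lines aᵢx + bᵢy = cᵢ with pairwise distinct directions are concurrent exactly when det[aᵢ bᵢ cᵢ] = 0.
Here the determinant is 0.
It vanishes, so the lines are concurrent at (-21, 20).

Yes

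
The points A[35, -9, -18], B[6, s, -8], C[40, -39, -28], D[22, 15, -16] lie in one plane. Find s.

Coplanarity ⇔ det[AB; AC; AD] = 0.
Expanding, this is linear in s: (120)s + (-6840) = 0.
So s = 57.

57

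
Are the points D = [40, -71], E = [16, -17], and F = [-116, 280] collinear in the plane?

DE = (-24, 54), DF = (-156, 351).
det[DE; DF] = (-24)(351) − (54)(-156) = 0.
The determinant is zero, so the points are collinear.

Yes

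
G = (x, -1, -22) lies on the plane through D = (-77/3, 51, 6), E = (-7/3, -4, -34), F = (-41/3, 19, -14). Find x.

-25/3

A normal to the plane is n = DE × DF = (-180, -40/3, -260/3).
G lies in the plane iff n · DG = 0.
This gives (-180)x + (-1500) = 0, so x = -25/3.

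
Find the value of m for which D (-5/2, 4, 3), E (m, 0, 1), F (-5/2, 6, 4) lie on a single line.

-5/2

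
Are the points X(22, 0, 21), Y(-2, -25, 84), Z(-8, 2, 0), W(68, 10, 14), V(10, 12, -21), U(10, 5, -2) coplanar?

The plane through X, Y, Z has normal n = XY × XZ = (399, -2394, -798) and equation n·P = -7980.
Checking the remaining points: n·W = -7980, n·V = -7980, n·U = -6384.
Since n·U = -6384 ≠ -7980, U is off the plane and the points are not all coplanar.

No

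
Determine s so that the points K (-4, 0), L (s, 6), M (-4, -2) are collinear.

-4

The three points are collinear iff det[KL; KM] = 0.
This determinant is linear in s: (-2)s + (-8) = 0, so s = -4.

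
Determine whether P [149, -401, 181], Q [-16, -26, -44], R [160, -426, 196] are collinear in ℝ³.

Yes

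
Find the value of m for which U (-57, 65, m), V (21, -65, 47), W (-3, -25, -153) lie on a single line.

-603

Collinearity requires UV × UW = 0; each component is linear in m.
The x-component gives (40)m + (24120) = 0, so m = -603.
The remaining components then also vanish.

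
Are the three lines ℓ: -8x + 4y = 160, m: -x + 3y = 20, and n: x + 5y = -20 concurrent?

Intersecting ℓ and m: solving the 2×2 system gives (x, y) = (-20, 0).
Substitute into n: (1)(-20) + (5)(0) = -20.
This equals -20, so (-20, 0) lies on all three lines and they are concurrent.

Yes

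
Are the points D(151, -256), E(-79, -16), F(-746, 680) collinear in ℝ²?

Yes

DE = (-230, 240), DF = (-897, 936).
det[DE; DF] = (-230)(936) − (240)(-897) = 0.
The determinant is zero, so the points are collinear.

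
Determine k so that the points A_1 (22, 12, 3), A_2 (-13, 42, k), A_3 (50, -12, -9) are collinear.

18

Direction A_1A_3 = (28, -24, -12). From the x-coordinate of A_2, the parameter along the line is τ = (-13 − 22)/28 = -5/4.
Then k = 3 + (-5/4)·(-12) = 18.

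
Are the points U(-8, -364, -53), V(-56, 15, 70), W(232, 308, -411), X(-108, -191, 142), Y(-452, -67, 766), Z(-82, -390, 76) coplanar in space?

No

The plane through U, V, W has normal n = UV × UW = (-218338, 12336, -123216) and equation n·P = 3786848.
Checking the remaining points: n·X = 3727656, n·Y = 3478808, n·Z = 3728260.
Since n·X = 3727656 ≠ 3786848, X is off the plane and the points are not all coplanar.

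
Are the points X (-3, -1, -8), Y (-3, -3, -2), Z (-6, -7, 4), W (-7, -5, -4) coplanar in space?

Yes

The four points are coplanar iff the 3×3 determinant with rows XY, XZ, XW is zero.
Rows: (0, -2, 6), (-3, -6, 12), (-4, -4, 4).
Expanding along the first row: (0)(24) − (-2)(36) + (6)(-12) = 0.
Zero determinant ⇒ coplanar.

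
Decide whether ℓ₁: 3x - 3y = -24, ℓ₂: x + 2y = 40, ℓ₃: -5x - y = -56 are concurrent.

Yes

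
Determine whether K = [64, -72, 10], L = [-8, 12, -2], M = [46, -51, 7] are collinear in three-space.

KL = (-72, 84, -12), KM = (-18, 21, -3).
Each component of KM is 1/4 times the corresponding component of KL, so KM = 1/4·KL and the points are collinear.

Yes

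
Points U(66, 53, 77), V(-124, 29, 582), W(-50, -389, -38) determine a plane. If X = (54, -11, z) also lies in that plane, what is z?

47

A normal to the plane is n = UV × UW = (225970, -80430, 81196).
X lies in the plane iff n · UX = 0.
This gives (81196)z + (-3816212) = 0, so z = 47.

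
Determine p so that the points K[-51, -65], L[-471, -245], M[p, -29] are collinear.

33

The three points are collinear iff det[KL; KM] = 0.
This determinant is linear in p: (180)p + (-5940) = 0, so p = 33.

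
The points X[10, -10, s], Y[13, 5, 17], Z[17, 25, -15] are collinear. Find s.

41

Collinearity requires XY × XZ = 0; each component is linear in s.
The x-component gives (20)s + (-820) = 0, so s = 41.
The remaining components then also vanish.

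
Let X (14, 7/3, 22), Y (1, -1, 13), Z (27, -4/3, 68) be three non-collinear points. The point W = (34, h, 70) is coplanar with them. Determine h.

1

A normal to the plane is n = XY × XZ = (-559/3, 481, 91).
W lies in the plane iff n · XW = 0.
This gives (481)h + (-481) = 0, so h = 1.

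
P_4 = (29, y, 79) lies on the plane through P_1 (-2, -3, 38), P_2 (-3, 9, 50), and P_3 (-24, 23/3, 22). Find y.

Coplanarity requires P_1P_2 · (P_1P_3 × P_1P_4) = 0.
P_1P_2 = (-1, 12, 12), P_1P_3 = (-22, 32/3, -16); the triple product is linear in y with coefficient -280 and constant term -1120/3.
Setting it to zero: y = -4/3.

-4/3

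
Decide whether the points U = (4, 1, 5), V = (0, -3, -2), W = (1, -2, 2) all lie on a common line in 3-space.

UV = (-4, -4, -7), UW = (-3, -3, -3).
UV × UW = (-9, 9, 0).
The cross product is nonzero, so the points do not lie on one line.

No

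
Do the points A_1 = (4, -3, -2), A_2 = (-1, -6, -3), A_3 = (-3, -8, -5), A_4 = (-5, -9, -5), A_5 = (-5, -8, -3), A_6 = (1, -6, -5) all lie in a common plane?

Yes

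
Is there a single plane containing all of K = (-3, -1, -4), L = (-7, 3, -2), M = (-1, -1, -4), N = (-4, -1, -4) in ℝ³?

Yes

The four points are coplanar iff the 3×3 determinant with rows KL, KM, KN is zero.
Rows: (-4, 4, 2), (2, 0, 0), (-1, 0, 0).
Expanding along the first row: (-4)(0) − (4)(0) + (2)(0) = 0.
Zero determinant ⇒ coplanar.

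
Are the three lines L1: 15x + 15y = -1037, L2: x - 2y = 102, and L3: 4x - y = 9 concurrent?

The three lines meet at one point iff the augmented coefficient matrix [aᵢ bᵢ cᵢ] has rank < 3, i.e. its determinant vanishes.
Here the determinant is -14.
Nonzero, so no common point exists.

No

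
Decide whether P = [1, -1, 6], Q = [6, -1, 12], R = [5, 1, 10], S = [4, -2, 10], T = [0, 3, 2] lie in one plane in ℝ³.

The plane through P, Q, R has normal n = PQ × PR = (-12, 4, 10) and equation n·X = 44.
Checking the remaining points: n·S = 44, n·T = 32.
Since n·T = 32 ≠ 44, T is off the plane and the points are not all coplanar.

No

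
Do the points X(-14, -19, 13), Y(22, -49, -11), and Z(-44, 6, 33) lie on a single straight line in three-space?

XY = (36, -30, -24), XZ = (-30, 25, 20).
Each component of XZ is -5/6 times the corresponding component of XY, so XZ = -5/6·XY and the points are collinear.

Yes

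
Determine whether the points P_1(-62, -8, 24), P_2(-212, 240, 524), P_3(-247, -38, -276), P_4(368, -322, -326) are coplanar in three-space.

Yes

With P_1 as base: P_1P_2 = (-150, 248, 500), P_1P_3 = (-185, -30, -300), P_1P_4 = (430, -314, -350).
P_1P_3 × P_1P_4 = (-83700, -193750, 70990).
P_1P_2 · (P_1P_3 × P_1P_4) = 0.
The scalar triple product vanishes, so the four points are coplanar.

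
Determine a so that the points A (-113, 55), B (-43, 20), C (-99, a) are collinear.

48

The three points are collinear iff det[AB; AC] = 0.
This determinant is linear in a: (70)a + (-3360) = 0, so a = 48.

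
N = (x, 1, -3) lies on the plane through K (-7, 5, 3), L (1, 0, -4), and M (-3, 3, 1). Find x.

-1

A normal to the plane is n = KL × KM = (-4, -12, 4).
N lies in the plane iff n · KN = 0.
This gives (-4)x + (-4) = 0, so x = -1.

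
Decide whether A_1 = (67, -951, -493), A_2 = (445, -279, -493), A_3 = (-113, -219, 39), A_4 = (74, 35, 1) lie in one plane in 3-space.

No

The four points are coplanar iff the 3×3 determinant with rows A_1A_2, A_1A_3, A_1A_4 is zero.
Rows: (378, 672, 0), (-180, 732, 532), (7, 986, 494).
Expanding along the first row: (378)(-162944) − (672)(-92644) + (0)(-182604) = 663936.
Nonzero ⇒ not coplanar.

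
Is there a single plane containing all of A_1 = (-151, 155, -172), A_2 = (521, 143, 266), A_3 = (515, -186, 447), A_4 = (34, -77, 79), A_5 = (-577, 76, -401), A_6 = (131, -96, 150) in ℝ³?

The plane through A_1, A_2, A_3 has normal n = A_1A_2 × A_1A_3 = (141930, -124260, -221160) and equation n·P = -2652210.
Checking the remaining points: n·A_4 = -3078000, n·A_5 = -2652210, n·A_6 = -2652210.
Since n·A_4 = -3078000 ≠ -2652210, A_4 is off the plane and the points are not all coplanar.

No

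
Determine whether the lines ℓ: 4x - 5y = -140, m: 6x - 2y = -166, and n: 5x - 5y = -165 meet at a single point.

Yes

Intersecting ℓ and m: solving the 2×2 system gives (x, y) = (-25, 8).
Substitute into n: (5)(-25) + (-5)(8) = -165.
This equals -165, so (-25, 8) lies on all three lines and they are concurrent.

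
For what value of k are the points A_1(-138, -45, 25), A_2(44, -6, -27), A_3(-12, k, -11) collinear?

-18

Collinearity requires A_1A_2 × A_1A_3 = 0; each component is linear in k.
The x-component gives (52)k + (936) = 0, so k = -18.
The remaining components then also vanish.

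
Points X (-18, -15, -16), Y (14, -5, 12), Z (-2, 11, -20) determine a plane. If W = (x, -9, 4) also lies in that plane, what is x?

4

The plane through X, Y, Z has equation −768x + 576y + 672z = -5568.
Substituting W: (-768)x + (-2496) = -5568, so x = 4.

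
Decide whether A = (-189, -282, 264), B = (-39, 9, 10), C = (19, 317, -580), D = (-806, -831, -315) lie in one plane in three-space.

A normal to the plane through A, B, C is n = AB × AC = (-93458, 73768, 29322).
The plane has equation n·P = 4601994. For D: n·D = 4789510.
4789510 ≠ 4601994, so D is off the plane.

No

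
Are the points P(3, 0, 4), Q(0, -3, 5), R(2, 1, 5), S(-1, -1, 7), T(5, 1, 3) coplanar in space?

No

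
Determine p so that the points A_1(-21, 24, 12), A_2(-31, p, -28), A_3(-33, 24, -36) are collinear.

24

Collinearity requires A_1A_2 × A_1A_3 = 0; each component is linear in p.
The x-component gives (-48)p + (1152) = 0, so p = 24.
The remaining components then also vanish.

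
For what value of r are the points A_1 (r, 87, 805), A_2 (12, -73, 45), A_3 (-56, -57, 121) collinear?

-668

Direction A_2A_3 = (-68, 16, 76). From the y-coordinate of A_1, the parameter along the line is τ = (87 − (-73))/16 = 10.
Then r = 12 + 10·(-68) = -668.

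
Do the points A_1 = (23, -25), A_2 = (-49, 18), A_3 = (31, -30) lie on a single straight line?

No

A_1A_2 = (-72, 43), A_1A_3 = (8, -5).
det[A_1A_2; A_1A_3] = (-72)(-5) − (43)(8) = 16.
The determinant is nonzero, so they are not collinear.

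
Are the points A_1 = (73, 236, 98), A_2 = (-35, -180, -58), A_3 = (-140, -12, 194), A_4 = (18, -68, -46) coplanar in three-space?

No

The four points are coplanar iff the 3×3 determinant with rows A_1A_2, A_1A_3, A_1A_4 is zero.
Rows: (-108, -416, -156), (-213, -248, 96), (-55, -304, -144).
Expanding along the first row: (-108)(64896) − (-416)(35952) + (-156)(51112) = -26208.
Nonzero ⇒ not coplanar.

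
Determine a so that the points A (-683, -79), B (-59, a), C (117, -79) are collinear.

-79

The three points are collinear iff det[AB; AC] = 0.
This determinant is linear in a: (-800)a + (-63200) = 0, so a = -79.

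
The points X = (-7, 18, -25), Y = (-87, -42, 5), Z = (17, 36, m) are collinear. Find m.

Direction XY = (-80, -60, 30). From the x-coordinate of Z, the parameter along the line is τ = (17 − (-7))/(-80) = -3/10.
Then m = (-25) + (-3/10)·(30) = -34.

-34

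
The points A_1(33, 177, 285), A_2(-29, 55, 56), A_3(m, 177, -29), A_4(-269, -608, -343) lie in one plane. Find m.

Coplanarity ⇔ det[A_1A_2; A_1A_3; A_1A_4] = 0.
Expanding, this is linear in m: (103149)m + (309447) = 0.
So m = -3.

-3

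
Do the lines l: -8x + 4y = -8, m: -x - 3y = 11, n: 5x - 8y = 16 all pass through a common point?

The three lines meet at one point iff the augmented coefficient matrix [aᵢ bᵢ cᵢ] has rank < 3, i.e. its determinant vanishes.
Here the determinant is -220.
Nonzero, so no common point exists.

No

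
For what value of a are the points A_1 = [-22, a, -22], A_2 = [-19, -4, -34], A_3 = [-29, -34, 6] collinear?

Direction A_2A_3 = (-10, -30, 40). From the x-coordinate of A_1, the parameter along the line is τ = (-22 − (-19))/(-10) = 3/10.
Then a = (-4) + 3/10·(-30) = -13.

-13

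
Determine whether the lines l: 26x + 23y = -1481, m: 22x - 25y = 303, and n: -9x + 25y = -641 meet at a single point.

Yes

Intersecting l and m: solving the 2×2 system gives (x, y) = (-26, -35).
Substitute into n: (-9)(-26) + (25)(-35) = -641.
This equals -641, so (-26, -35) lies on all three lines and they are concurrent.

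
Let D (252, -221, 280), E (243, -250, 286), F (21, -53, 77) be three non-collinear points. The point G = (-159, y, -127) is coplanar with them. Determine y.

The plane through D, E, F has equation 4879x − 3213y − 8211z = -359499.
Substituting G: (-3213)y + (267036) = -359499, so y = 195.

195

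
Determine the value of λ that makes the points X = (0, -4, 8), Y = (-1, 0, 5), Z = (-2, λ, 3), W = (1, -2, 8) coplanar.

2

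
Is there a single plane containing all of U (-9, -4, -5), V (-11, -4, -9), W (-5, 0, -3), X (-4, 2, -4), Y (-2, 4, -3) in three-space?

Yes

The plane through U, V, W has normal n = UV × UW = (16, -12, -8) and equation n·P = -56.
Checking the remaining points: n·X = -56, n·Y = -56.
All equal -56, so all 5 points lie in one plane.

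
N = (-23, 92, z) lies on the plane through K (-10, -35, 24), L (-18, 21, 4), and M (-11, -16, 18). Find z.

-19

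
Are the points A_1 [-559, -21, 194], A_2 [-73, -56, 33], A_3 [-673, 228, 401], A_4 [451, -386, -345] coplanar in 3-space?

The four points are coplanar iff the 3×3 determinant with rows A_1A_2, A_1A_3, A_1A_4 is zero.
Rows: (486, -35, -161), (-114, 249, 207), (1010, -365, -539).
Expanding along the first row: (486)(-58656) − (-35)(-147624) + (-161)(-209880) = 117024.
Nonzero ⇒ not coplanar.

No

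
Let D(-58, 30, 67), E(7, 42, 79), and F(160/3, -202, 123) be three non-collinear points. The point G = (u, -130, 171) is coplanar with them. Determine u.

Coplanarity requires DE · (DF × DG) = 0.
DE = (65, 12, 12), DF = (334/3, -232, 56); the triple product is linear in u with coefficient 3456 and constant term -1138176.
Setting it to zero: u = 988/3.

988/3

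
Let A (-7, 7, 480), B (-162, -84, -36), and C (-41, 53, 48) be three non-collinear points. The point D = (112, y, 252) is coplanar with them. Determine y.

206

A normal to the plane is n = AB × AC = (63048, -49416, -10224).
D lies in the plane iff n · AD = 0.
This gives (-49416)y + (10179696) = 0, so y = 206.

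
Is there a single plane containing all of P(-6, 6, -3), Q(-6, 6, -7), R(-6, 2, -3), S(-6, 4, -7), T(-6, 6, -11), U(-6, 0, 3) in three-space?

Yes

The plane through P, Q, R has normal n = PQ × PR = (-16, 0, 0) and equation n·X = 96.
Checking the remaining points: n·S = 96, n·T = 96, n·U = 96.
All equal 96, so all 6 points lie in one plane.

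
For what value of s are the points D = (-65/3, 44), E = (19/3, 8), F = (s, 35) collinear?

-44/3

Collinearity: (F − D) must be parallel to (E − D) = (28, -36).
Cross-multiplying the components: (s − (-65/3))·(-36) = (-9)·(28).
Solving gives s = -44/3.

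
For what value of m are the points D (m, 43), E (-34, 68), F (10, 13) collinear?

-14

Collinearity: (D − E) must be parallel to (F − E) = (44, -55).
Cross-multiplying the components: (m − (-34))·(-55) = (-25)·(44).
Solving gives m = -14.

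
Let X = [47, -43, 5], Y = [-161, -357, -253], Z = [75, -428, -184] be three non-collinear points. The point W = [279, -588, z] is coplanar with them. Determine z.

The plane through X, Y, Z has equation −39984x − 46536y + 88872z = 566160.
Substituting W: (88872)z + (16207632) = 566160, so z = -176.

-176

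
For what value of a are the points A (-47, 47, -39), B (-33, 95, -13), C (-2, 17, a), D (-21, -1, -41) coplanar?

-23

Coplanarity ⇔ det[AB; AC; AD] = 0.
Expanding, this is linear in a: (1920)a + (44160) = 0.
So a = -23.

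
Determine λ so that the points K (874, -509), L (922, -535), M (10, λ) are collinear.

-41

Collinearity: (M − K) must be parallel to (L − K) = (48, -26).
Cross-multiplying the components: (λ − (-509))·(48) = (-864)·(-26).
Solving gives λ = -41.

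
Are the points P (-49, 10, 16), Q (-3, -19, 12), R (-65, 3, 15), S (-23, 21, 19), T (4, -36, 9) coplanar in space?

The plane through P, Q, R has normal n = PQ × PR = (1, 110, -786) and equation n·X = -11525.
Checking the remaining points: n·S = -12647, n·T = -11030.
Since n·S = -12647 ≠ -11525, S is off the plane and the points are not all coplanar.

No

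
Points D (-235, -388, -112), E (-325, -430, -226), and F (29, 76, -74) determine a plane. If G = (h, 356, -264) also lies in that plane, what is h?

61

The plane through D, E, F has equation 51300x − 26676y − 30672z = 1730052.
Substituting G: (51300)h + (-1399248) = 1730052, so h = 61.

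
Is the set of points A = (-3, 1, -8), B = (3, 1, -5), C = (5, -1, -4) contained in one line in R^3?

AB = (6, 0, 3), AC = (8, -2, 4).
AB × AC = (6, 0, -12).
The cross product is nonzero, so the points do not lie on one line.

No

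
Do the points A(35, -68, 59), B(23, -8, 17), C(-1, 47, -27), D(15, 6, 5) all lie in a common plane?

Yes

With A as base: AB = (-12, 60, -42), AC = (-36, 115, -86), AD = (-20, 74, -54).
AC × AD = (154, -224, -364).
AB · (AC × AD) = 0.
The scalar triple product vanishes, so the four points are coplanar.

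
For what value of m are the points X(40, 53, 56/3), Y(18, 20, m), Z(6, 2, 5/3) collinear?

Direction XZ = (-34, -51, -17). From the x-coordinate of Y, the parameter along the line is τ = (18 − 40)/(-34) = 11/17.
Then m = 56/3 + 11/17·(-17) = 23/3.

23/3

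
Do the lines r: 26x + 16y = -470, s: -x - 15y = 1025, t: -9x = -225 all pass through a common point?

Yes

Lines aᵢx + bᵢy = cᵢ with pairwise distinct directions are concurrent exactly when det[aᵢ bᵢ cᵢ] = 0.
Here the determinant is 0.
It vanishes, so the lines are concurrent at (25, -70).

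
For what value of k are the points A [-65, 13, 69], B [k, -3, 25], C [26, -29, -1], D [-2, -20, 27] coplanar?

-19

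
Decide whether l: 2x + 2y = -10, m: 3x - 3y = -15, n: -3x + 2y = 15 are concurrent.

Yes

Lines aᵢx + bᵢy = cᵢ with pairwise distinct directions are concurrent exactly when det[aᵢ bᵢ cᵢ] = 0.
Here the determinant is 0.
It vanishes, so the lines are concurrent at (-5, 0).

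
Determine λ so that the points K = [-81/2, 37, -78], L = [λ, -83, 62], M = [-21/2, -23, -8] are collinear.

39/2

Collinearity requires KL × KM = 0; each component is linear in λ.
The y-component gives (-70)λ + (1365) = 0, so λ = 39/2.
The remaining components then also vanish.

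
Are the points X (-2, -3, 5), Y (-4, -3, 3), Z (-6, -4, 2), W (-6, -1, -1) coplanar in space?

Yes

A normal to the plane through X, Y, Z is n = XY × XZ = (-2, 2, 2).
The plane has equation n·P = 8. For W: n·W = 8.
Equal, so W lies in the plane and all four are coplanar.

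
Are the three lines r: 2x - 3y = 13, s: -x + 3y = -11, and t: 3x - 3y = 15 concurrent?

Yes

The three lines meet at one point iff the augmented coefficient matrix [aᵢ bᵢ cᵢ] has rank < 3, i.e. its determinant vanishes.
Here the determinant is 0.
It vanishes, so the lines are concurrent at (2, -3).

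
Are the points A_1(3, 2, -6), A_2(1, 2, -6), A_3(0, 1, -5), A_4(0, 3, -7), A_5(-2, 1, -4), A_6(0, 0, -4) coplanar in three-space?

The plane through A_1, A_2, A_3 has normal n = A_1A_2 × A_1A_3 = (0, 2, 2) and equation n·P = -8.
Checking the remaining points: n·A_4 = -8, n·A_5 = -6, n·A_6 = -8.
Since n·A_5 = -6 ≠ -8, A_5 is off the plane and the points are not all coplanar.

No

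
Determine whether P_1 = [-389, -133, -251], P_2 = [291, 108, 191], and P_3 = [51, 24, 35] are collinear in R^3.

P_1P_2 = (680, 241, 442), P_1P_3 = (440, 157, 286).
P_1P_2 × P_1P_3 = (-468, 0, 720).
The cross product is nonzero, so the points do not lie on one line.

No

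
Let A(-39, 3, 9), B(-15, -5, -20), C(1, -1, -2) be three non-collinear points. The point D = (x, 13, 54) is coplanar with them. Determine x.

1

Coplanarity requires AB · (AC × AD) = 0.
AB = (24, -8, -29), AC = (40, -4, -11); the triple product is linear in x with coefficient -28 and constant term 28.
Setting it to zero: x = 1.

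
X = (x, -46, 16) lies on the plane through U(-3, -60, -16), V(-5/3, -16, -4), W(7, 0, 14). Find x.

43/3

Coplanarity requires UV · (UW × UX) = 0.
UV = (4/3, 44, 12), UW = (10, 60, 30); the triple product is linear in x with coefficient 600 and constant term -8600.
Setting it to zero: x = 43/3.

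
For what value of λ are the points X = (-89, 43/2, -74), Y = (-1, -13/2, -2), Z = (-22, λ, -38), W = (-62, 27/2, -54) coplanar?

11/2

Normal to plane XYW: n = (16, 184, 52); plane equation n·P = -1316.
Requiring n·Z = -1316: (184)λ + (-2328) = -1316.
So λ = 11/2.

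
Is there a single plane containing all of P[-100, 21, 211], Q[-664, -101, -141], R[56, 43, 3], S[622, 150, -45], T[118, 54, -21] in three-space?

Yes

The plane through P, Q, R has normal n = PQ × PR = (33120, -172224, 6624) and equation n·X = -5531040.
Checking the remaining points: n·S = -5531040, n·T = -5531040.
All equal -5531040, so all 5 points lie in one plane.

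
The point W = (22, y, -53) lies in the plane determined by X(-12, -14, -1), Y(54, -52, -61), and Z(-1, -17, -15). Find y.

-16

The plane through X, Y, Z has equation 352x + 264y + 220z = -8140.
Substituting W: (264)y + (-3916) = -8140, so y = -16.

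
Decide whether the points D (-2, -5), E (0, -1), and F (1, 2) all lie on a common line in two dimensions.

No

DE = (2, 4), DF = (3, 7).
If collinear, DF would be a scalar multiple of DE. But (2)·(7) ≠ (4)·(3) (difference 2), so they are not parallel; the points are not collinear.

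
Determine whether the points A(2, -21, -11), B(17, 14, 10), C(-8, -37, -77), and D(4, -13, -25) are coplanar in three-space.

The four points are coplanar iff the 3×3 determinant with rows AB, AC, AD is zero.
Rows: (15, 35, 21), (-10, -16, -66), (2, 8, -14).
Expanding along the first row: (15)(752) − (35)(272) + (21)(-48) = 752.
Nonzero ⇒ not coplanar.

No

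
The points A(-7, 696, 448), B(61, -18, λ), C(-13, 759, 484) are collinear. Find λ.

40

Direction AC = (-6, 63, 36). From the x-coordinate of B, the parameter along the line is τ = (61 − (-7))/(-6) = -34/3.
Then λ = 448 + (-34/3)·(36) = 40.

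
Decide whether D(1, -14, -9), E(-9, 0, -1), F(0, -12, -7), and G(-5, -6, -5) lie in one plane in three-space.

The four points are coplanar iff the 3×3 determinant with rows DE, DF, DG is zero.
Rows: (-10, 14, 8), (-1, 2, 2), (-6, 8, 4).
Expanding along the first row: (-10)(-8) − (14)(8) + (8)(4) = 0.
Zero determinant ⇒ coplanar.

Yes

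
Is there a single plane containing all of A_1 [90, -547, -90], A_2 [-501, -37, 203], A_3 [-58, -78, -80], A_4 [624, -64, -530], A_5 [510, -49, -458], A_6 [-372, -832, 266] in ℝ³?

Yes

The plane through A_1, A_2, A_3 has normal n = A_1A_2 × A_1A_3 = (-132317, -37454, -201699) and equation n·P = 26731718.
Checking the remaining points: n·A_4 = 26731718, n·A_5 = 26731718, n·A_6 = 26731718.
All equal 26731718, so all 6 points lie in one plane.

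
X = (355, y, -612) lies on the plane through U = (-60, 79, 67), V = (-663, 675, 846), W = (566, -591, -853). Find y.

-397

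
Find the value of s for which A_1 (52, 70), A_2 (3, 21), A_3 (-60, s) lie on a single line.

-42

Collinearity: (A_3 − A_1) must be parallel to (A_2 − A_1) = (-49, -49).
Cross-multiplying the components: (s − 70)·(-49) = (-112)·(-49).
Solving gives s = -42.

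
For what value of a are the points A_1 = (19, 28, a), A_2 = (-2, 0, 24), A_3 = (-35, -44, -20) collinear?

Collinearity requires A_1A_2 × A_1A_3 = 0; each component is linear in a.
The x-component gives (-44)a + (2288) = 0, so a = 52.
The remaining components then also vanish.

52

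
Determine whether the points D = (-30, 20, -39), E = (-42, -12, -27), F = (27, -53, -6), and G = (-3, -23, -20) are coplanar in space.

A normal to the plane through D, E, F is n = DE × DF = (-180, 1080, 2700).
The plane has equation n·P = -78300. For G: n·G = -78300.
Equal, so G lies in the plane and all four are coplanar.

Yes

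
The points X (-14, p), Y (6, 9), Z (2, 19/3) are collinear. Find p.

-13/3

The three points are collinear iff det[XY; XZ] = 0.
This determinant is linear in p: (-4)p + (-52/3) = 0, so p = -13/3.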